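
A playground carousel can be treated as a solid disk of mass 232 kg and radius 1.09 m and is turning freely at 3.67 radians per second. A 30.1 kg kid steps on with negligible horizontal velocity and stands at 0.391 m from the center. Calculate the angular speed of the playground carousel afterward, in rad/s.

The added mass arrives with no angular momentum about the center, and any external torque about the center is negligible, so the system's angular momentum is conserved.
I_p = ½(232)(1.09)² = 137.8 kg·m².
Added inertia Σmr² = (30.1)(0.391)² = 4.602 kg·m²; I_f = 137.8 + 4.602 = 142.4 kg·m².
ω_f = I_p ω_i / I_f = (137.8)(3.67) / 142.4 = 3.551 rad/s.

ω_f ≈ 3.55 rad/s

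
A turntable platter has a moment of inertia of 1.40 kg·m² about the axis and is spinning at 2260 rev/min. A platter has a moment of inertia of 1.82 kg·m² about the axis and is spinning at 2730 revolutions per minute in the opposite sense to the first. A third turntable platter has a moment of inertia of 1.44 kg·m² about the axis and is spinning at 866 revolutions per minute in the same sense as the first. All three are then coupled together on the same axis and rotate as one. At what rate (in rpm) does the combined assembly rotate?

No external torque acts about the common axis, so total angular momentum is conserved.
Taking A's sense as positive: L = (1.400)(2260) − (1.820)(2730) + (1.440)(866) = -557.6 kg·m²·rpm.
Combined I = 1.400 + 1.820 + 1.440 = 4.660 kg·m².
ω_f = L / I = -557.6 / 4.660 = -119.6 rpm.

|ω_f| ≈ 120 rpm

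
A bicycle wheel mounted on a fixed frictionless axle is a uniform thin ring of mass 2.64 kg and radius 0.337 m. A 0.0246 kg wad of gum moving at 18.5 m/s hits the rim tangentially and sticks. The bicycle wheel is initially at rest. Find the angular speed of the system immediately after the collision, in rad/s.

About the axle the impulsive forces during the collision are internal, so angular momentum about that axis is conserved.
I_p = (2.64)(0.337)² = 0.2998 kg·m². Taking the sense of the wad of gum's angular momentum as positive, L_{wad} = m v R = (0.0246)(18.5)(0.337) = 0.1534 kg·m²/s.
L_i = 0 + 0.1534 = 0.1534 kg·m²/s.
After sticking, I_f = I_p + m R² = 0.2998 + (0.0246)(0.337)² = 0.3026 kg·m².
ω_f = L_i / I_f = 0.1534 / 0.3026 = 0.5068 rad/s.

|ω_f| ≈ 0.507 rad/s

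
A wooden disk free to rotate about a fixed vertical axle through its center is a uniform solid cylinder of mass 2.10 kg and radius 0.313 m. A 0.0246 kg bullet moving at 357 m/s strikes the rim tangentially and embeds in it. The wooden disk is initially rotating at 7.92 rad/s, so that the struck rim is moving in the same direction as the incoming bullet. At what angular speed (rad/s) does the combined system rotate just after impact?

About the axle the impulsive forces during the collision are internal, so angular momentum about that axis is conserved.
I_p = ½(2.10)(0.313)² = 0.1029 kg·m². Taking the sense of the bullet's angular momentum as positive, L_{bullet} = m v R = (0.0246)(357)(0.313) = 2.749 kg·m²/s.
L_i = +I_p ω_p + m v R = +(0.1029)(7.92) + 2.749 = 3.564 kg·m²/s.
After sticking, I_f = I_p + m R² = 0.1029 + (0.0246)(0.313)² = 0.1053 kg·m².
ω_f = L_i / I_f = 3.564 / 0.1053 = 33.85 rad/s.

|ω_f| ≈ 33.8 rad/s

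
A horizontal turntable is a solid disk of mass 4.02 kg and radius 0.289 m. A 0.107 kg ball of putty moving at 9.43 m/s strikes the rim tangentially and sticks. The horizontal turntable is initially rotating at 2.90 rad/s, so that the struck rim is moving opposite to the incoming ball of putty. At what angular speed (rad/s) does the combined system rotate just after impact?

About the axle the impulsive forces during the collision are internal, so angular momentum about that axis is conserved.
I_p = ½(4.02)(0.289)² = 0.1679 kg·m². Taking the sense of the ball of putty's angular momentum as positive, L_{ball} = m v R = (0.107)(9.43)(0.289) = 0.2916 kg·m²/s.
L_i = −I_p ω_p + m v R = −(0.1679)(2.90) + 0.2916 = -0.1952 kg·m²/s.
After sticking, I_f = I_p + m R² = 0.1679 + (0.107)(0.289)² = 0.1768 kg·m².
ω_f = L_i / I_f = -0.1952 / 0.1768 = -1.104 rad/s.

|ω_f| ≈ 1.10 rad/s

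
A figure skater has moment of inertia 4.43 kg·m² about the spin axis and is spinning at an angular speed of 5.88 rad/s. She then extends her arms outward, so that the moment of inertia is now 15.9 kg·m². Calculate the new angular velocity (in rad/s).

ω₂ ≈ 1.64 rad/s

With no external torque about the axis, L is conserved: I₁ω₁ = I₂ω₂.
ω₂ = I₁ω₁ / I₂ = (4.430)(5.88 rad/s) / (15.90) = 1.638 rad/s.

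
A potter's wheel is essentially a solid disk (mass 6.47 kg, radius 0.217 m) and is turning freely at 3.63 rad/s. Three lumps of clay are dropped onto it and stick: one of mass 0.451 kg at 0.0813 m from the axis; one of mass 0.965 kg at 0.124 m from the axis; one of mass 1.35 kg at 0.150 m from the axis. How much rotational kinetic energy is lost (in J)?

No external torque acts about the axis; L_before = L_after.
I_p = ½(6.47)(0.217)² = 0.1523 kg·m².
Added inertia Σmr² = (0.451)(0.0813)² + (0.965)(0.124)² + (1.35)(0.150)² = 0.04819 kg·m²; I_f = 0.1523 + 0.04819 = 0.2005 kg·m².
ω_f = I_p ω_i / I_f = (0.1523)(3.63) / 0.2005 = 2.758 rad/s.
KE_i = ½(0.1523)(3.630 rad/s)² = 1.004 J; KE_f = ½(0.2005)(2.758)² = 0.7624 J.

energy lost ≈ 0.241 J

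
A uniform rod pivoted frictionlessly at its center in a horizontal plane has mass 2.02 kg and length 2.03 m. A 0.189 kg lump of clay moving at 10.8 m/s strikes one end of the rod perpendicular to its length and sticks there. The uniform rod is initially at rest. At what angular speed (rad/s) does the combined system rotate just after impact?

About the pivot the impulsive forces during the collision are internal, so angular momentum about that axis is conserved.
I_p = (1/12)(2.02)(2.03)² = 0.6937 kg·m². Taking the sense of the lump of clay's angular momentum as positive, L_{lump} = m v R = (0.189)(10.8)(2.03/2) = 2.072 kg·m²/s.
L_i = 0 + 2.072 = 2.072 kg·m²/s.
After sticking, I_f = I_p + m R² = 0.6937 + (0.189)(2.03/2)² = 0.8884 kg·m².
ω_f = L_i / I_f = 2.072 / 0.8884 = 2.332 rad/s.

|ω_f| ≈ 2.33 rad/s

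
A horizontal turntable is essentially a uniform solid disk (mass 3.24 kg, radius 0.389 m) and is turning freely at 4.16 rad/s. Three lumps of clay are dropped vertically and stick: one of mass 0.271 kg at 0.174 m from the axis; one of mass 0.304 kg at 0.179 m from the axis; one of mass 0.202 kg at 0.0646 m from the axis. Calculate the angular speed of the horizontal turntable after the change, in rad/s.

No external torque acts about the axis; L_before = L_after.
I_p = ½(3.24)(0.389)² = 0.2451 kg·m².
Added inertia Σmr² = (0.271)(0.174)² + (0.304)(0.179)² + (0.202)(0.0646)² = 0.01879 kg·m²; I_f = 0.2451 + 0.01879 = 0.2639 kg·m².
ω_f = I_p ω_i / I_f = (0.2451)(4.16) / 0.2639 = 3.864 rad/s.

ω_f ≈ 3.86 rad/s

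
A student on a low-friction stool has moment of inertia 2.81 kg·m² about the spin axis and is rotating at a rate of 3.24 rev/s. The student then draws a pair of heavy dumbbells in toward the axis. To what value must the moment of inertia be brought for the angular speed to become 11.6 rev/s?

No external torque acts about the spin axis, so angular momentum is conserved.
I₂ = I₁ω₁ / ω₂ = (2.81)(3.24) / (11.6) = 0.7849 kg·m².

I₂ ≈ 0.785 kg·m²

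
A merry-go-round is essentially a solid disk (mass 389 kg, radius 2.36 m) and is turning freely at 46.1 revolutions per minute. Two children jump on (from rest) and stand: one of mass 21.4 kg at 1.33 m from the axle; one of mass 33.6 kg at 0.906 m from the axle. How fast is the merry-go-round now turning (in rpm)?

ω_f ≈ 43.5 rpm

The added mass arrives with no angular momentum about the axle, and any external torque about the axle is negligible, so the system's angular momentum is conserved.
I_p = ½(389)(2.36)² = 1083 kg·m².
Added inertia Σmr² = (21.4)(1.33)² + (33.6)(0.906)² = 65.43 kg·m²; I_f = 1083 + 65.43 = 1149 kg·m².
ω_f = I_p ω_i / I_f = (1083)(46.1) / 1149 = 43.47 rpm.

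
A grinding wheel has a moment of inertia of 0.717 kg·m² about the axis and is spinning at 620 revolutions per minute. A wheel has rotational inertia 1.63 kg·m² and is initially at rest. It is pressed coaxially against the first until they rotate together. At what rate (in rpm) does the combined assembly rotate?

The coupling torques are internal; angular momentum about the shared axis is conserved.
Taking A's sense as positive: L = (0.7170)(620) = 444.5 kg·m²·rpm.
Combined I = 0.7170 + 1.630 = 2.347 kg·m².
ω_f = L / I = 444.5 / 2.347 = 189.4 rpm.

|ω_f| ≈ 189 rpm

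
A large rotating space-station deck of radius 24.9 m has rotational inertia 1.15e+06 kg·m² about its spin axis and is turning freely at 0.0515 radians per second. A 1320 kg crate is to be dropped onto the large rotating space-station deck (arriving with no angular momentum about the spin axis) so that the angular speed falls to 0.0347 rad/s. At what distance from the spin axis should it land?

No external torque acts about the spin axis; L_before = L_after.
I_p ω_i = (I_p + m r²) ω_f ⇒ m r² = I_p(ω_i/ω_f − 1) = 1.150e+06(0.0515/0.0347 − 1) = 5.568e+05 kg·m².
r = √(5.568e+05/1320) = 20.54 m.

r ≈ 20.5 m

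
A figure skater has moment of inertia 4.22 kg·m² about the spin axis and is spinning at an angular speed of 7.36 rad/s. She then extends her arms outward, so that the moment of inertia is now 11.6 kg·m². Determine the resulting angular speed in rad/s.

With no external torque about the axis, L is conserved: I₁ω₁ = I₂ω₂.
ω₂ = I₁ω₁ / I₂ = (4.220)(7.36 rad/s) / (11.60) = 2.678 rad/s.

ω₂ ≈ 2.68 rad/s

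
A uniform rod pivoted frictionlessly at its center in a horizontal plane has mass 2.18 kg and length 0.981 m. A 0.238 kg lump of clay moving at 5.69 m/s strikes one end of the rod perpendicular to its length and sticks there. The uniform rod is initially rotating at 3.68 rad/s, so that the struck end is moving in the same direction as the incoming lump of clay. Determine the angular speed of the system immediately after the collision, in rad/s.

|ω_f| ≈ 5.63 rad/s

About the pivot the impulsive forces during the collision are internal, so angular momentum about that axis is conserved.
I_p = (1/12)(2.18)(0.981)² = 0.1748 kg·m². Taking the sense of the lump of clay's angular momentum as positive, L_{lump} = m v R = (0.238)(5.69)(0.981/2) = 0.6642 kg·m²/s.
L_i = +I_p ω_p + m v R = +(0.1748)(3.68) + 0.6642 = 1.308 kg·m²/s.
After sticking, I_f = I_p + m R² = 0.1748 + (0.238)(0.981/2)² = 0.2321 kg·m².
ω_f = L_i / I_f = 1.308 / 0.2321 = 5.634 rad/s.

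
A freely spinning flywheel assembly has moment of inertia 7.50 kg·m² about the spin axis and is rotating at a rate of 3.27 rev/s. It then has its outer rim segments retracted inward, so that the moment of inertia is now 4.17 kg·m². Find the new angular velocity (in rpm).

ω₂ ≈ 353 rpm

No external torque acts about the spin axis, so angular momentum is conserved.
ω₂ = I₁ω₁ / I₂ = (7.500)(3.27 rev/s) / (4.170) = 5.881 rev/s = 352.9 rpm.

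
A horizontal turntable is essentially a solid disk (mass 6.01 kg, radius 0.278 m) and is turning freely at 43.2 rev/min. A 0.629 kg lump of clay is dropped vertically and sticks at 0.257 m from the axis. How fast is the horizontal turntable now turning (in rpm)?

No external torque acts about the axis; L_before = L_after.
I_p = ½(6.01)(0.278)² = 0.2322 kg·m².
Added inertia Σmr² = (0.629)(0.257)² = 0.04154 kg·m²; I_f = 0.2322 + 0.04154 = 0.2738 kg·m².
ω_f = I_p ω_i / I_f = (0.2322)(43.2) / 0.2738 = 36.64 rpm.

ω_f ≈ 36.6 rpm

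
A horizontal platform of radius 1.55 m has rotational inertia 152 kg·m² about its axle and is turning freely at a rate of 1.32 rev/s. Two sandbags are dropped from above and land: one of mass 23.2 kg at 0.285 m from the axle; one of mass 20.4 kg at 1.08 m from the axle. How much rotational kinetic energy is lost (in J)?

energy lost ≈ 756 J

No external torque acts about the axle; L_before = L_after.
Added inertia Σmr² = (23.2)(0.285)² + (20.4)(1.08)² = 25.68 kg·m²; I_f = 152.0 + 25.68 = 177.7 kg·m².
ω_f = I_p ω_i / I_f = (152.0)(1.32) / 177.7 = 1.129 rev/s.
KE_i = ½(152.0)(8.294 rad/s)² = 5228 J; KE_f = ½(177.7)(7.095)² = 4472 J.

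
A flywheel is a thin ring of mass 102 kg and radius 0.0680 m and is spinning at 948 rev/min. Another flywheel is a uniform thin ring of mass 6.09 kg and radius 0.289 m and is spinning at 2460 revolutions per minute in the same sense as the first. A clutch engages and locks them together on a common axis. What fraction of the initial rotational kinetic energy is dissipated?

fraction ≈ 0.160

No external torque acts about the common axis, so total angular momentum is conserved.
Moments of inertia: I_A = (102)(0.0680)² = 0.4716 kg·m²; I_B = (6.09)(0.289)² = 0.5086 kg·m².
Taking A's sense as positive: L = (0.4716)(948) + (0.5086)(2460) = 1698 kg·m²·rpm.
Combined I = 0.4716 + 0.5086 = 0.9803 kg·m².
ω_f = L / I = 1698 / 0.9803 = 1733 rpm.
KE_i = ½ΣIω² = 19200 J; KE_f = ½(0.9803)(181.4)² = 16130 J.
Fraction dissipated = (KE_i − KE_f)/KE_i = 0.1598.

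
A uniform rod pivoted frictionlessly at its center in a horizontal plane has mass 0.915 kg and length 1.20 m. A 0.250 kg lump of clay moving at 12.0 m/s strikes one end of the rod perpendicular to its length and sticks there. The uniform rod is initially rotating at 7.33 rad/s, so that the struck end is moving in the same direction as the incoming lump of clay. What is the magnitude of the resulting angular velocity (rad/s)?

The axle reaction passes through the pivot and exerts no torque about it; angular momentum about the pivot is conserved through the impact.
I_p = (1/12)(0.915)(1.20)² = 0.1098 kg·m². Taking the sense of the lump of clay's angular momentum as positive, L_{lump} = m v R = (0.250)(12.0)(1.20/2) = 1.800 kg·m²/s.
L_i = +I_p ω_p + m v R = +(0.1098)(7.33) + 1.800 = 2.605 kg·m²/s.
After sticking, I_f = I_p + m R² = 0.1098 + (0.250)(1.20/2)² = 0.1998 kg·m².
ω_f = L_i / I_f = 2.605 / 0.1998 = 13.04 rad/s.

|ω_f| ≈ 13.0 rad/s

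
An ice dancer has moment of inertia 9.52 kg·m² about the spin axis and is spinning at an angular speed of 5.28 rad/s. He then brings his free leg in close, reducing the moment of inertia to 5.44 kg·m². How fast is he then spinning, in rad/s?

Angular momentum about the spin axis is conserved since the torque about it is zero.
ω₂ = I₁ω₁ / I₂ = (9.520)(5.28 rad/s) / (5.440) = 9.240 rad/s.

ω₂ ≈ 9.24 rad/s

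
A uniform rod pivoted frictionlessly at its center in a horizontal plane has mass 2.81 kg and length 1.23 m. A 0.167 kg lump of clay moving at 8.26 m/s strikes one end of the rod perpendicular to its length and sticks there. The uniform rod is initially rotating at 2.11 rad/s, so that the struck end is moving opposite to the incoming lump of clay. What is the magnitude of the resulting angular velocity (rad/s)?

|ω_f| ≈ 0.242 rad/s

About the pivot the impulsive forces during the collision are internal, so angular momentum about that axis is conserved.
I_p = (1/12)(2.81)(1.23)² = 0.3543 kg·m². Taking the sense of the lump of clay's angular momentum as positive, L_{lump} = m v R = (0.167)(8.26)(1.23/2) = 0.8483 kg·m²/s.
L_i = −I_p ω_p + m v R = −(0.3543)(2.11) + 0.8483 = 0.1008 kg·m²/s.
After sticking, I_f = I_p + m R² = 0.3543 + (0.167)(1.23/2)² = 0.4174 kg·m².
ω_f = L_i / I_f = 0.1008 / 0.4174 = 0.2416 rad/s.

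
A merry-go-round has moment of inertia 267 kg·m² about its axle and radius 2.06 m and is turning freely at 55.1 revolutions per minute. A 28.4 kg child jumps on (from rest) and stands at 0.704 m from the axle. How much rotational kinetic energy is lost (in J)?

energy lost ≈ 223 J

No external torque acts about the axle; L_before = L_after.
Added inertia Σmr² = (28.4)(0.704)² = 14.08 kg·m²; I_f = 267.0 + 14.08 = 281.1 kg·m².
ω_f = I_p ω_i / I_f = (267.0)(55.1) / 281.1 = 52.34 rpm.
KE_i = ½(267.0)(5.770 rad/s)² = 4445 J; KE_f = ½(281.1)(5.481)² = 4222 J.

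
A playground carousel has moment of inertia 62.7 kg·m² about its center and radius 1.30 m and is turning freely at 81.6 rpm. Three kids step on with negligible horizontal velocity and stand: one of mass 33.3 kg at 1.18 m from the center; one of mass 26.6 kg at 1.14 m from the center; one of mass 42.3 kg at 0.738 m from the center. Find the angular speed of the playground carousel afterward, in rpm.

ω_f ≈ 30.7 rpm

The added mass arrives with no angular momentum about the center, and any external torque about the center is negligible, so the system's angular momentum is conserved.
Added inertia Σmr² = (33.3)(1.18)² + (26.6)(1.14)² + (42.3)(0.738)² = 104.0 kg·m²; I_f = 62.70 + 104.0 = 166.7 kg·m².
ω_f = I_p ω_i / I_f = (62.70)(81.6) / 166.7 = 30.70 rpm.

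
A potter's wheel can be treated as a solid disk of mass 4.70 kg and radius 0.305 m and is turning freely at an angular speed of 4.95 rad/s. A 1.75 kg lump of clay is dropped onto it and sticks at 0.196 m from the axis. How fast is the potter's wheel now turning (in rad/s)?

ω_f ≈ 3.79 rad/s

No external torque acts about the axis; L_before = L_after.
I_p = ½(4.70)(0.305)² = 0.2186 kg·m².
Added inertia Σmr² = (1.75)(0.196)² = 0.06723 kg·m²; I_f = 0.2186 + 0.06723 = 0.2858 kg·m².
ω_f = I_p ω_i / I_f = (0.2186)(4.95) / 0.2858 = 3.786 rad/s.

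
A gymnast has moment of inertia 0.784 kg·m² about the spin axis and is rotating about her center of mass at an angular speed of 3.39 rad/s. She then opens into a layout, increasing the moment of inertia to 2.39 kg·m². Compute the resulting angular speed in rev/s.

ω₂ ≈ 0.177 rev/s

With no external torque about the axis, L is conserved: I₁ω₁ = I₂ω₂.
ω₂ = I₁ω₁ / I₂ = (0.7840)(3.39 rad/s) / (2.390) = 1.112 rad/s = 0.1770 rev/s.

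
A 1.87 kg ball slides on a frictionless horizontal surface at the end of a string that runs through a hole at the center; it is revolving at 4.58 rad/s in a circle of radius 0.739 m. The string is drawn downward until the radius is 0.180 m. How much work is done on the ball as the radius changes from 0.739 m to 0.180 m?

The constraining force is radial, so m r² ω about the center is conserved.
ω₂ = ω₁ (r₁/r₂)² = (4.58)(0.739/0.180)² = 77.20 rad/s.
W = ΔKE = ½m(v₂² − v₁²) = 169.8 J.

W ≈ 170 J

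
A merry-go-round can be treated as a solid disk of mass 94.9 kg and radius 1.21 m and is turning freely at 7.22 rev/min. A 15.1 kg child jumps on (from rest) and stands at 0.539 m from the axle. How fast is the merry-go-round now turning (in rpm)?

ω_f ≈ 6.79 rpm

The added mass arrives with no angular momentum about the axle, and any external torque about the axle is negligible, so the system's angular momentum is conserved.
I_p = ½(94.9)(1.21)² = 69.47 kg·m².
Added inertia Σmr² = (15.1)(0.539)² = 4.387 kg·m²; I_f = 69.47 + 4.387 = 73.86 kg·m².
ω_f = I_p ω_i / I_f = (69.47)(7.22) / 73.86 = 6.791 rpm.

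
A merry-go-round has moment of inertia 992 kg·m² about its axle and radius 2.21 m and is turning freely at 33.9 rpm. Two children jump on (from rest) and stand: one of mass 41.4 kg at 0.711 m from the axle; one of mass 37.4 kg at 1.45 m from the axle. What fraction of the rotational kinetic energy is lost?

The added mass arrives with no angular momentum about the axle, and any external torque about the axle is negligible, so the system's angular momentum is conserved.
Added inertia Σmr² = (41.4)(0.711)² + (37.4)(1.45)² = 99.56 kg·m²; I_f = 992.0 + 99.56 = 1092 kg·m².
ω_f = I_p ω_i / I_f = (992.0)(33.9) / 1092 = 30.81 rpm.
KE_i = ½(992.0)(3.550 rad/s)² = 6251 J; KE_f = ½(1092)(3.226)² = 5681 J.
Fraction lost = 0.09121.

fraction ≈ 0.0912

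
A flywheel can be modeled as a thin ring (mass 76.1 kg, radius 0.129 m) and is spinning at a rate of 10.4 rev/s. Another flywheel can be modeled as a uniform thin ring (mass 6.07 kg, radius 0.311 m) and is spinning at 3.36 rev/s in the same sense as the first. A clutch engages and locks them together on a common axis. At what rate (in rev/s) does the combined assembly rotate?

No external torque acts about the common axis, so total angular momentum is conserved.
Moments of inertia: I_A = (76.1)(0.129)² = 1.266 kg·m²; I_B = (6.07)(0.311)² = 0.5871 kg·m².
Taking A's sense as positive: L = (1.266)(10.4) + (0.5871)(3.36) = 15.14 kg·m²·rev/s.
Combined I = 1.266 + 0.5871 = 1.853 kg·m².
ω_f = L / I = 15.14 / 1.853 = 8.170 rev/s.

|ω_f| ≈ 8.17 rev/s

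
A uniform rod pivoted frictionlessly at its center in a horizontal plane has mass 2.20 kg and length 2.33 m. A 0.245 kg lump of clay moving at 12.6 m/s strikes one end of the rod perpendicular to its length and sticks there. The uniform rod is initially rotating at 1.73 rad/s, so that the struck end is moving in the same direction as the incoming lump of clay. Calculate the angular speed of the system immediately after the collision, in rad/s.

|ω_f| ≈ 4.01 rad/s

The axle reaction passes through the pivot and exerts no torque about it; angular momentum about the pivot is conserved through the impact.
I_p = (1/12)(2.20)(2.33)² = 0.9953 kg·m². Taking the sense of the lump of clay's angular momentum as positive, L_{lump} = m v R = (0.245)(12.6)(2.33/2) = 3.596 kg·m²/s.
L_i = +I_p ω_p + m v R = +(0.9953)(1.73) + 3.596 = 5.318 kg·m²/s.
After sticking, I_f = I_p + m R² = 0.9953 + (0.245)(2.33/2)² = 1.328 kg·m².
ω_f = L_i / I_f = 5.318 / 1.328 = 4.005 rad/s.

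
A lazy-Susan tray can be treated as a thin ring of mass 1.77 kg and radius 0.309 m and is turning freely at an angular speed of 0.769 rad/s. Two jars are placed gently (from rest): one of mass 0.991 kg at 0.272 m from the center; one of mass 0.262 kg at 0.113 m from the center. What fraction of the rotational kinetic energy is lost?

fraction ≈ 0.312

No external torque acts about the center; L_before = L_after.
I_p = (1.77)(0.309)² = 0.1690 kg·m².
Added inertia Σmr² = (0.991)(0.272)² + (0.262)(0.113)² = 0.07666 kg·m²; I_f = 0.1690 + 0.07666 = 0.2457 kg·m².
ω_f = I_p ω_i / I_f = (0.1690)(0.769) / 0.2457 = 0.5290 rad/s.
KE_i = ½(0.1690)(0.7690 rad/s)² = 0.04997 J; KE_f = ½(0.2457)(0.5290)² = 0.03438 J.
Fraction lost = 0.3121.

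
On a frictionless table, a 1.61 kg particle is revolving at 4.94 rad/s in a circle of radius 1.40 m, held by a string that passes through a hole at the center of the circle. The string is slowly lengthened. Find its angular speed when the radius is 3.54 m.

ω₂ ≈ 0.773 rad/s

No torque about the axis ⇒ m r₁² ω₁ = m r₂² ω₂.
ω₂ = ω₁ (r₁/r₂)² = (4.94)(1.40/3.54)² = 0.7726 rad/s.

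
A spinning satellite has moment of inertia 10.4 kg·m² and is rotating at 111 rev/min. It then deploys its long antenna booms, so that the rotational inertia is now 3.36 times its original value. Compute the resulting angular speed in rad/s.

ω₂ ≈ 3.46 rad/s

Angular momentum about the spin axis is conserved since the torque about it is zero.
I₂ = 3.36 × 10.4 = 34.94 kg·m².
ω₂ = I₁ω₁ / I₂ = (10.40)(111 rpm) / (34.94) = 33.04 rpm = 3.459 rad/s.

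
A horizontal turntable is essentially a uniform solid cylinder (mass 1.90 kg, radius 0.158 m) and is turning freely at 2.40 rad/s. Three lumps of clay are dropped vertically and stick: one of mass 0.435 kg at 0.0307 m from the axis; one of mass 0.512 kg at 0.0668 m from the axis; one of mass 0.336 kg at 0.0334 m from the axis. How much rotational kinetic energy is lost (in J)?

The added mass arrives with no angular momentum about the axis, and any external torque about the axis is negligible, so the system's angular momentum is conserved.
I_p = ½(1.90)(0.158)² = 0.02372 kg·m².
Added inertia Σmr² = (0.435)(0.0307)² + (0.512)(0.0668)² + (0.336)(0.0334)² = 0.003069 kg·m²; I_f = 0.02372 + 0.003069 = 0.02679 kg·m².
ω_f = I_p ω_i / I_f = (0.02372)(2.40) / 0.02679 = 2.125 rad/s.
KE_i = ½(0.02372)(2.400 rad/s)² = 0.06830 J; KE_f = ½(0.02679)(2.125)² = 0.06047 J.

energy lost ≈ 0.00783 J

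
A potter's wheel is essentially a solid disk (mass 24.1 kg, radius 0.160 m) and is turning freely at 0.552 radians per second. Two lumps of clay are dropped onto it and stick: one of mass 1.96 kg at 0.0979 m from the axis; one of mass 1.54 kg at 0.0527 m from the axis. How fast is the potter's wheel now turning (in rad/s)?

No external torque acts about the axis; L_before = L_after.
I_p = ½(24.1)(0.160)² = 0.3085 kg·m².
Added inertia Σmr² = (1.96)(0.0979)² + (1.54)(0.0527)² = 0.02306 kg·m²; I_f = 0.3085 + 0.02306 = 0.3315 kg·m².
ω_f = I_p ω_i / I_f = (0.3085)(0.552) / 0.3315 = 0.5136 rad/s.

ω_f ≈ 0.514 rad/s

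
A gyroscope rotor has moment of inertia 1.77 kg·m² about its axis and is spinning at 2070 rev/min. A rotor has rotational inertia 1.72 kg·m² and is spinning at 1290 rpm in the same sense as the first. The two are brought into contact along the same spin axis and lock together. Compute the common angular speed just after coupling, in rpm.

The coupling torques are internal; angular momentum about the shared axis is conserved.
Taking A's sense as positive: L = (1.770)(2070) + (1.720)(1290) = 5883 kg·m²·rpm.
Combined I = 1.770 + 1.720 = 3.490 kg·m².
ω_f = L / I = 5883 / 3.490 = 1686 rpm.

|ω_f| ≈ 1690 rpm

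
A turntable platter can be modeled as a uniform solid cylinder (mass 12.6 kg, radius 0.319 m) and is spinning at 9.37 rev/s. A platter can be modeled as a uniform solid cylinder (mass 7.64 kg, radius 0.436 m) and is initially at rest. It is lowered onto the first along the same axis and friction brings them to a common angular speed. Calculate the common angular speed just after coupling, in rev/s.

|ω_f| ≈ 4.39 rev/s

The coupling torques are internal; angular momentum about the shared axis is conserved.
Moments of inertia: I_A = ½(12.6)(0.319)² = 0.6411 kg·m²; I_B = ½(7.64)(0.436)² = 0.7262 kg·m².
Taking A's sense as positive: L = (0.6411)(9.37) = 6.007 kg·m²·rev/s.
Combined I = 0.6411 + 0.7262 = 1.367 kg·m².
ω_f = L / I = 6.007 / 1.367 = 4.393 rev/s.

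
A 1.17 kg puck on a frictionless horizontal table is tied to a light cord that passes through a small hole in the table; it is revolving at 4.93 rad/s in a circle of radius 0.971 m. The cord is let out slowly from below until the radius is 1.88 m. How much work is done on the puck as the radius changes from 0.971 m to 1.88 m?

No torque about the axis ⇒ m r₁² ω₁ = m r₂² ω₂.
ω₂ = ω₁ (r₁/r₂)² = (4.93)(0.971/1.88)² = 1.315 rad/s.
W = ΔKE = ½m(v₂² − v₁²) = -9.830 J.

W ≈ -9.83 J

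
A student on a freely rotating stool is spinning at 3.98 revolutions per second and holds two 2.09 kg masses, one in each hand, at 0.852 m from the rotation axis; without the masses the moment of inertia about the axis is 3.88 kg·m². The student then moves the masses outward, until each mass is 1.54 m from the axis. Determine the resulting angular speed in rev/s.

ω₂ ≈ 2.00 rev/s

No external torque acts about the spin axis, so angular momentum is conserved.
I₁ = 3.88 + 2(2.09)(0.852)² = 6.914 kg·m²; I₂ = 3.88 + 2(2.09)(1.54)² = 13.79 kg·m².
ω₂ = I₁ω₁ / I₂ = (6.914)(3.98 rev/s) / (13.79) = 1.995 rev/s.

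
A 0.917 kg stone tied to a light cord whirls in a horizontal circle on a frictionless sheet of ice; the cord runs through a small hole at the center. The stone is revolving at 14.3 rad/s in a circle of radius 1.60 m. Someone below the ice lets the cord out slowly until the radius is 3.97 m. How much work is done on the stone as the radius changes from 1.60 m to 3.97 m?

No torque about the axis ⇒ m r₁² ω₁ = m r₂² ω₂.
ω₂ = ω₁ (r₁/r₂)² = (14.3)(1.60/3.97)² = 2.323 rad/s.
W = ΔKE = ½m(v₂² − v₁²) = -201.0 J.

W ≈ -201 J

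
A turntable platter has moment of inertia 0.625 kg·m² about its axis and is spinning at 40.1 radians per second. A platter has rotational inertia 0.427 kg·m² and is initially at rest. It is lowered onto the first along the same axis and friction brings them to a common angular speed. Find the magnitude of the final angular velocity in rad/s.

|ω_f| ≈ 23.8 rad/s

No external torque acts about the common axis, so total angular momentum is conserved.
Taking A's sense as positive: L = (0.6250)(40.1) = 25.06 kg·m²·rad/s.
Combined I = 0.6250 + 0.4270 = 1.052 kg·m².
ω_f = L / I = 25.06 / 1.052 = 23.82 rad/s.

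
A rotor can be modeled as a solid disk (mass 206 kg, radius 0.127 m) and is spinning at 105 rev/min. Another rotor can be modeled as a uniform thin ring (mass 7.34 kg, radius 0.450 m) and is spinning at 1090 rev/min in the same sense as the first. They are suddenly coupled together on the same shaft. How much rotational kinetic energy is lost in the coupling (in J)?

The coupling torques are internal; angular momentum about the shared axis is conserved.
Moments of inertia: I_A = ½(206)(0.127)² = 1.661 kg·m²; I_B = (7.34)(0.450)² = 1.486 kg·m².
Taking A's sense as positive: L = (1.661)(105) + (1.486)(1090) = 1795 kg·m²·rpm.
Combined I = 1.661 + 1.486 = 3.148 kg·m².
ω_f = L / I = 1795 / 3.148 = 570.1 rpm.
KE_i = ½ΣIω² = 9783 J; KE_f = ½(3.148)(59.70)² = 5610 J.

ΔKE lost ≈ 4170 J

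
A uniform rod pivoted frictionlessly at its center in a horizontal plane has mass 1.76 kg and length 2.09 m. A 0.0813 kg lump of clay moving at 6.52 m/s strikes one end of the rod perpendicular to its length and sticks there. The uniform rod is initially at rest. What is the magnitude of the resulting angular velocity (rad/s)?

|ω_f| ≈ 0.759 rad/s

About the pivot the impulsive forces during the collision are internal, so angular momentum about that axis is conserved.
I_p = (1/12)(1.76)(2.09)² = 0.6407 kg·m². Taking the sense of the lump of clay's angular momentum as positive, L_{lump} = m v R = (0.0813)(6.52)(2.09/2) = 0.5539 kg·m²/s.
L_i = 0 + 0.5539 = 0.5539 kg·m²/s.
After sticking, I_f = I_p + m R² = 0.6407 + (0.0813)(2.09/2)² = 0.7294 kg·m².
ω_f = L_i / I_f = 0.5539 / 0.7294 = 0.7594 rad/s.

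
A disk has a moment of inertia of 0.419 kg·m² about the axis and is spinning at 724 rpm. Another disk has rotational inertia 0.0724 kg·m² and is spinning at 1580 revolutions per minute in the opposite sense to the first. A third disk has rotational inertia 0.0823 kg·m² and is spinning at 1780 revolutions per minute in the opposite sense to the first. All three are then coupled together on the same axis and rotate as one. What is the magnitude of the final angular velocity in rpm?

|ω_f| ≈ 74.0 rpm

No external torque acts about the common axis, so total angular momentum is conserved.
Taking A's sense as positive: L = (0.4190)(724) − (0.07240)(1580) − (0.08230)(1780) = 42.47 kg·m²·rpm.
Combined I = 0.4190 + 0.07240 + 0.08230 = 0.5737 kg·m².
ω_f = L / I = 42.47 / 0.5737 = 74.03 rpm.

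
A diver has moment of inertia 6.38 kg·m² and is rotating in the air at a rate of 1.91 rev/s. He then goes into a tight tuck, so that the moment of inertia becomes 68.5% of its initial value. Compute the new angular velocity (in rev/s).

ω₂ ≈ 2.79 rev/s

Angular momentum about the spin axis is conserved since the torque about it is zero.
I₂ = 0.685 × 6.38 = 4.370 kg·m².
ω₂ = I₁ω₁ / I₂ = (6.380)(1.91 rev/s) / (4.370) = 2.788 rev/s.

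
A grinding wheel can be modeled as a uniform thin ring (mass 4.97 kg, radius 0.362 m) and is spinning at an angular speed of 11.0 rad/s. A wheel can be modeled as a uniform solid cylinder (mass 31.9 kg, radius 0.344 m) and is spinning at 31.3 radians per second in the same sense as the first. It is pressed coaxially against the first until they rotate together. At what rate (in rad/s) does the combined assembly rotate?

The coupling torques are internal; angular momentum about the shared axis is conserved.
Moments of inertia: I_A = (4.97)(0.362)² = 0.6513 kg·m²; I_B = ½(31.9)(0.344)² = 1.887 kg·m².
Taking A's sense as positive: L = (0.6513)(11.0) + (1.887)(31.3) = 66.24 kg·m²·rad/s.
Combined I = 0.6513 + 1.887 = 2.539 kg·m².
ω_f = L / I = 66.24 / 2.539 = 26.09 rad/s.

|ω_f| ≈ 26.1 rad/s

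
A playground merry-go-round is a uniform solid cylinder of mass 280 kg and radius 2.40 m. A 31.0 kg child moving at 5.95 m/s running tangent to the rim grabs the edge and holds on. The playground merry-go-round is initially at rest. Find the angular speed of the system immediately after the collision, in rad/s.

The axle reaction passes through the axle and exerts no torque about it; angular momentum about the axle is conserved through the impact.
I_p = ½(280)(2.40)² = 806.4 kg·m². Taking the sense of the child's angular momentum as positive, L_{child} = m v R = (31.0)(5.95)(2.40) = 442.7 kg·m²/s.
L_i = 0 + 442.7 = 442.7 kg·m²/s.
After sticking, I_f = I_p + m R² = 806.4 + (31.0)(2.40)² = 985.0 kg·m².
ω_f = L_i / I_f = 442.7 / 985.0 = 0.4494 rad/s.

|ω_f| ≈ 0.449 rad/s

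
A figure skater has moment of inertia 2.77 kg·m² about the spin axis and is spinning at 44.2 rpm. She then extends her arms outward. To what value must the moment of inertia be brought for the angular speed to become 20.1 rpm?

I₂ ≈ 6.09 kg·m²

Angular momentum about the spin axis is conserved since the torque about it is zero.
I₂ = I₁ω₁ / ω₂ = (2.77)(44.2) / (20.1) = 6.091 kg·m².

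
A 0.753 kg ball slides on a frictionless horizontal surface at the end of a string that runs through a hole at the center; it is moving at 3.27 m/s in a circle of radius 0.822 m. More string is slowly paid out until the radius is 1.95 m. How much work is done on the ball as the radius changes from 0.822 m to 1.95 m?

W ≈ -3.31 J

Central (radial) force ⇒ zero torque about the center ⇒ m v r is constant.
v₂ = v₁ r₁ / r₂ = (3.27)(0.822) / (1.95) = 1.378 m/s.
W = ΔKE = ½m(v₂² − v₁²) = -3.310 J.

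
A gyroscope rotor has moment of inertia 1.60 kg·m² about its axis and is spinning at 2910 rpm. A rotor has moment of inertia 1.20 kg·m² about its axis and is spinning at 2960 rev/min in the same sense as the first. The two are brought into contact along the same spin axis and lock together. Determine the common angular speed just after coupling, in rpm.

|ω_f| ≈ 2930 rpm

The coupling torques are internal; angular momentum about the shared axis is conserved.
Taking A's sense as positive: L = (1.600)(2910) + (1.200)(2960) = 8208 kg·m²·rpm.
Combined I = 1.600 + 1.200 = 2.800 kg·m².
ω_f = L / I = 8208 / 2.800 = 2931 rpm.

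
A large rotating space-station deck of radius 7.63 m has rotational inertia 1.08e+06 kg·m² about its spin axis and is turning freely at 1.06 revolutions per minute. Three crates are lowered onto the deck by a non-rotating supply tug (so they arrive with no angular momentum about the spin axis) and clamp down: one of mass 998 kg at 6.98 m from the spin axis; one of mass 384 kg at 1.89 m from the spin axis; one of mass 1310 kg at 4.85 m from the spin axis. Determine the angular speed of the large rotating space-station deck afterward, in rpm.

ω_f ≈ 0.986 rpm

No external torque acts about the spin axis; L_before = L_after.
Added inertia Σmr² = (998)(6.98)² + (384)(1.89)² + (1310)(4.85)² = 80810 kg·m²; I_f = 1.080e+06 + 80810 = 1.161e+06 kg·m².
ω_f = I_p ω_i / I_f = (1.080e+06)(1.06) / 1.161e+06 = 0.9862 rpm.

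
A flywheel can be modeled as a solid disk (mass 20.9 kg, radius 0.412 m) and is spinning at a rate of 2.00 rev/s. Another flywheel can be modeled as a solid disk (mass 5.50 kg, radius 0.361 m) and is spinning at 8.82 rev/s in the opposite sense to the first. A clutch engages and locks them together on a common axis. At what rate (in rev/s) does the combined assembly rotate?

|ω_f| ≈ 0.181 rev/s

The coupling torques are internal; angular momentum about the shared axis is conserved.
Moments of inertia: I_A = ½(20.9)(0.412)² = 1.774 kg·m²; I_B = ½(5.50)(0.361)² = 0.3584 kg·m².
Taking A's sense as positive: L = (1.774)(2.00) − (0.3584)(8.82) = 0.3867 kg·m²·rev/s.
Combined I = 1.774 + 0.3584 = 2.132 kg·m².
ω_f = L / I = 0.3867 / 2.132 = 0.1814 rev/s.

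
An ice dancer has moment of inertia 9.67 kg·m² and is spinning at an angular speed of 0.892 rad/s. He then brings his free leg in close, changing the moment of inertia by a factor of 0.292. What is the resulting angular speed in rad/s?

ω₂ ≈ 3.05 rad/s

With no external torque about the axis, L is conserved: I₁ω₁ = I₂ω₂.
I₂ = 0.292 × 9.67 = 2.824 kg·m².
ω₂ = I₁ω₁ / I₂ = (9.670)(0.892 rad/s) / (2.824) = 3.055 rad/s.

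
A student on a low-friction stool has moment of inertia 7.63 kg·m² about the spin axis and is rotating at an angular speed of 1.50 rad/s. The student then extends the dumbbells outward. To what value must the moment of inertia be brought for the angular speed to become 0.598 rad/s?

Angular momentum about the spin axis is conserved since the torque about it is zero.
I₂ = I₁ω₁ / ω₂ = (7.63)(1.50) / (0.598) = 19.14 kg·m².

I₂ ≈ 19.1 kg·m²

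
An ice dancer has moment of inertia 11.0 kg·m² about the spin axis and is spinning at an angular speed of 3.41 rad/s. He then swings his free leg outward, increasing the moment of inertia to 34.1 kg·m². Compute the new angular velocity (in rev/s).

ω₂ ≈ 0.175 rev/s

With no external torque about the axis, L is conserved: I₁ω₁ = I₂ω₂.
ω₂ = I₁ω₁ / I₂ = (11.00)(3.41 rad/s) / (34.10) = 1.100 rad/s = 0.1751 rev/s.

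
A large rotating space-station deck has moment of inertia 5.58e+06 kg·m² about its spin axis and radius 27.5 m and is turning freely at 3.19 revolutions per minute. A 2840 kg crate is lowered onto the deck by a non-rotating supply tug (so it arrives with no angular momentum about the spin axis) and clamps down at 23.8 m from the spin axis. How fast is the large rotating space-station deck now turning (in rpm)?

No external torque acts about the spin axis; L_before = L_after.
Added inertia Σmr² = (2840)(23.8)² = 1.609e+06 kg·m²; I_f = 5.580e+06 + 1.609e+06 = 7.189e+06 kg·m².
ω_f = I_p ω_i / I_f = (5.580e+06)(3.19) / 7.189e+06 = 2.476 rpm.

ω_f ≈ 2.48 rpm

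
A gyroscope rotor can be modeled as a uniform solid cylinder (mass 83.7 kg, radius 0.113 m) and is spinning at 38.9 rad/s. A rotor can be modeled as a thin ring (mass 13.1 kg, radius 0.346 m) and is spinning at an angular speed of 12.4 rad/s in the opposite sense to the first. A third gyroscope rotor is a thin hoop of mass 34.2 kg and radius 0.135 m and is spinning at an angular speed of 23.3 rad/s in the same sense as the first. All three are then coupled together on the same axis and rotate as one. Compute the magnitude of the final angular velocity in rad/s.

The coupling torques are internal; angular momentum about the shared axis is conserved.
Moments of inertia: I_A = ½(83.7)(0.113)² = 0.5344 kg·m²; I_B = (13.1)(0.346)² = 1.568 kg·m²; I_C = (34.2)(0.135)² = 0.6233 kg·m².
Taking A's sense as positive: L = (0.5344)(38.9) − (1.568)(12.4) + (0.6233)(23.3) = 15.86 kg·m²·rad/s.
Combined I = 0.5344 + 1.568 + 0.6233 = 2.726 kg·m².
ω_f = L / I = 15.86 / 2.726 = 5.819 rad/s.

|ω_f| ≈ 5.82 rad/s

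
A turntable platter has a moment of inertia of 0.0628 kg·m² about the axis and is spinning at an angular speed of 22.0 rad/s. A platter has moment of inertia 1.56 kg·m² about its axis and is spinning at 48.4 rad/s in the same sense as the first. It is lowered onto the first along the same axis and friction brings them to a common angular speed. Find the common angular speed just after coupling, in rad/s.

The coupling torques are internal; angular momentum about the shared axis is conserved.
Taking A's sense as positive: L = (0.06280)(22.0) + (1.560)(48.4) = 76.89 kg·m²·rad/s.
Combined I = 0.06280 + 1.560 = 1.623 kg·m².
ω_f = L / I = 76.89 / 1.623 = 47.38 rad/s.

|ω_f| ≈ 47.4 rad/s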